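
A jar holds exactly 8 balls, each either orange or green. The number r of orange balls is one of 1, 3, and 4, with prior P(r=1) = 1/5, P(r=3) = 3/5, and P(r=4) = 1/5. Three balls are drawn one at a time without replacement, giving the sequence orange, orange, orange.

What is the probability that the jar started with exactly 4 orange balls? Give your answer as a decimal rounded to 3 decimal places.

0.571

The likelihood of the observed sequence under each hypothesis: P(data | r = 1) = (1/8)(0/7) = 0; P(data | r = 3) = (3/8)(2/7)(1/6) = 1/56; P(data | r = 4) = (4/8)(3/7)(2/6) = 1/14.
Multiplying each by its prior: 1/5 · 0 = 0, 3/5 · 1/56 = 3/280, 1/5 · 1/14 = 1/70; summing to 1/40.
By Bayes' rule, P(r = 4 | data) = (1/70) / (1/40) = 4/7.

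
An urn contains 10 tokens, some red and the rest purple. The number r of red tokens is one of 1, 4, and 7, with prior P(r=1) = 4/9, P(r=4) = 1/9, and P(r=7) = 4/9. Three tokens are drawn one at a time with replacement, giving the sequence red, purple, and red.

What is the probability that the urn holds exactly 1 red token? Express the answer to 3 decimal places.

0.050

The likelihood of the observed sequence under each hypothesis: P(data | r = 1) = (1/10)(9/10)(1/10) = 9/1000; P(data | r = 4) = (4/10)(6/10)(4/10) = 12/125; P(data | r = 7) = (7/10)(3/10)(7/10) = 147/1000.
Weighting by the prior gives 4/9 · 9/1000 = 1/250, 1/9 · 12/125 = 4/375, 4/9 · 147/1000 = 49/750; these sum to 2/25.
By Bayes' rule, P(r = 1 | data) = (1/250) / (2/25) = 1/20.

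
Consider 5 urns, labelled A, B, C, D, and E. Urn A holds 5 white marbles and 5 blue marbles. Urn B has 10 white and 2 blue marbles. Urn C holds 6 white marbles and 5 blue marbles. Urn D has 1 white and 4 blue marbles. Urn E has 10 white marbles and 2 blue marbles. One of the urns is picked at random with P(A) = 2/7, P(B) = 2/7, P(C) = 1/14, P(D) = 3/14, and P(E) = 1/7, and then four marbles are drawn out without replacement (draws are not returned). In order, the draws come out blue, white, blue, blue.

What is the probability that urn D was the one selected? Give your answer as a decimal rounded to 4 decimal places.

Under each hypothesis, the probability of the observed sequence is: P(data | urn A) = (5/10)(5/9)(4/8)(3/7) = 0.059524; P(data | urn B) = (2/12)(10/11)(1/10)(0/9) = 0; P(data | urn C) = (5/11)(6/10)(4/9)(3/8) = 0.045455; P(data | urn D) = (4/5)(1/4)(3/3)(2/2) = 0.2; P(data | urn E) = (2/12)(10/11)(1/10)(0/9) = 0.
Weighting by the prior gives 2/7 · 0.059524 = 0.017007, 2/7 · 0 = 0, 1/14 · 0.045455 = 0.0032468, 3/14 · 0.2 = 0.042857, 1/7 · 0 = 0; with total 0.063111.
So P(urn D | data) = (0.042857) / (0.063111) = 0.67908.

0.6791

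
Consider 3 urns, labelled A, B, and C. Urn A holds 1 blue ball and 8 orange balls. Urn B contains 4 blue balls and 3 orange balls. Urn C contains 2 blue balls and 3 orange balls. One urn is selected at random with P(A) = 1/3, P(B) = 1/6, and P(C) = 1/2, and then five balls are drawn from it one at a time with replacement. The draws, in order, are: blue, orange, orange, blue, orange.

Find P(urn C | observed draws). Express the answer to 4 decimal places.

0.7066

Compute the likelihood of the observed sequence for each case: P(data | urn A) = (1/9)(8/9)(8/9)(1/9)(8/9) = 0.0086708; P(data | urn B) = (4/7)(3/7)(3/7)(4/7)(3/7) = 0.025704; P(data | urn C) = (2/5)(3/5)(3/5)(2/5)(3/5) = 0.03456.
Multiplying each by its prior: 1/3 · 0.0086708 = 0.0028903, 1/6 · 0.025704 = 0.0042839, 1/2 · 0.03456 = 0.01728; with total 0.024454.
Therefore the posterior P(urn C | data) = (0.01728) / (0.024454) = 0.70663.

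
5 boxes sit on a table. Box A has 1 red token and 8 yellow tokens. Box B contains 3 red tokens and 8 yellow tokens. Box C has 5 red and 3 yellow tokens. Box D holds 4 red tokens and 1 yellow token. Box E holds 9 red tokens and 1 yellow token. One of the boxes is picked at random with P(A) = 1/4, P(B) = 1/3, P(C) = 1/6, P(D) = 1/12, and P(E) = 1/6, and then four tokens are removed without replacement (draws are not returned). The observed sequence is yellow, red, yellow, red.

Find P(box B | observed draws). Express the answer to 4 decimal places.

0.5429

Under each hypothesis, the probability of the observed sequence is: P(data | box A) = (8/9)(1/8)(7/7)(0/6) = 0; P(data | box B) = (8/11)(3/10)(7/9)(2/8) = 0.042424; P(data | box C) = (3/8)(5/7)(2/6)(4/5) = 0.071429; P(data | box D) = (1/5)(4/4)(0/3) = 0; P(data | box E) = (1/10)(9/9)(0/8) = 0.
The prior-weighted likelihoods are 1/4 · 0 = 0, 1/3 · 0.042424 = 0.014141, 1/6 · 0.071429 = 0.011905, 1/12 · 0 = 0, 1/6 · 0 = 0; summing to 0.026046.
Hence P(box B | data) = (0.014141) / (0.026046) = 0.54294.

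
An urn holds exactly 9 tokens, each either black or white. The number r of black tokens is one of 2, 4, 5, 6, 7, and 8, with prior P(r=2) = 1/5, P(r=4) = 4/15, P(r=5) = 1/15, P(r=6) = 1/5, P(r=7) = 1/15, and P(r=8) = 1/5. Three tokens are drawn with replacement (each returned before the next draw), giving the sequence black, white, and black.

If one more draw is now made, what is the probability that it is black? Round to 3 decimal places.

0.608

The likelihood of the observed sequence under each hypothesis: P(data | r = 2) = (2/9)(7/9)(2/9) = 0.038409; P(data | r = 4) = (4/9)(5/9)(4/9) = 0.10974; P(data | r = 5) = (5/9)(4/9)(5/9) = 0.13717; P(data | r = 6) = (6/9)(3/9)(6/9) = 0.14815; P(data | r = 7) = (7/9)(2/9)(7/9) = 0.13443; P(data | r = 8) = (8/9)(1/9)(8/9) = 0.087791.
The prior-weighted likelihoods are 1/5 · 0.038409 = 0.0076818, 4/15 · 0.10974 = 0.029264, 1/15 · 0.13717 = 0.0091449, 1/5 · 0.14815 = 0.02963, 1/15 · 0.13443 = 0.008962, 1/5 · 0.087791 = 0.017558; with total 0.10224.
Dividing through by the total gives posterior P(r = 2 | data) = 0.075134, P(r = 4 | data) = 0.28623, P(r = 5 | data) = 0.089445, P(r = 6 | data) = 0.2898, P(r = 7 | data) = 0.087657, P(r = 8 | data) = 0.17174.
So P(black next | data) = Σ P(black next | H) P(H | data) = (2/9)(0.075134) + (4/9)(0.28623) + (5/9)(0.089445) + (2/3)(0.2898) + (7/9)(0.087657) + (8/9)(0.17174) = 0.60763.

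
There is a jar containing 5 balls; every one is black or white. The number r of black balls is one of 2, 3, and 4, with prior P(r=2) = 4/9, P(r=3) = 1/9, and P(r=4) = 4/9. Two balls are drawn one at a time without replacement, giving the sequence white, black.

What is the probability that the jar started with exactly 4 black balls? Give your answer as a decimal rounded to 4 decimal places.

The likelihood of the observed sequence under each hypothesis: P(data | r = 2) = (3/5)(2/4) = 3/10; P(data | r = 3) = (2/5)(3/4) = 3/10; P(data | r = 4) = (1/5)(4/4) = 1/5.
Multiplying each by its prior: 4/9 · 3/10 = 2/15, 1/9 · 3/10 = 1/30, 4/9 · 1/5 = 4/45; with total 23/90.
By Bayes' rule, P(r = 4 | data) = (4/45) / (23/90) = 8/23.

0.3478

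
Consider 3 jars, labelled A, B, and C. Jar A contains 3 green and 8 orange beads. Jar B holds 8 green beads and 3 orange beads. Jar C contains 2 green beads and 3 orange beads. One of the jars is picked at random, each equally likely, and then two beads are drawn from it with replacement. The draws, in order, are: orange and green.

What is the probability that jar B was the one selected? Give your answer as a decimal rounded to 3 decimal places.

The likelihood of the observed sequence under each hypothesis: P(data | jar A) = (8/11)(3/11) = 0.19835; P(data | jar B) = (3/11)(8/11) = 0.19835; P(data | jar C) = (3/5)(2/5) = 0.24.
The prior-weighted likelihoods are 1/3 · 0.19835 = 0.066116, 1/3 · 0.19835 = 0.066116, 1/3 · 0.24 = 0.08; summing to 0.21223.
Hence P(jar B | data) = (0.066116) / (0.21223) = 0.31153.

0.312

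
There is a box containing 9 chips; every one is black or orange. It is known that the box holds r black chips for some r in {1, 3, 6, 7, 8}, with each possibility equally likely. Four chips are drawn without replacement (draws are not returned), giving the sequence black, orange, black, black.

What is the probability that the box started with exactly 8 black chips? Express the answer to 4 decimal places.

Under each hypothesis, the probability of the observed sequence is: P(data | r = 1) = (1/9)(8/8)(0/7) = 0; P(data | r = 3) = (3/9)(6/8)(2/7)(1/6) = 1/84; P(data | r = 6) = (6/9)(3/8)(5/7)(4/6) = 5/42; P(data | r = 7) = (7/9)(2/8)(6/7)(5/6) = 5/36; P(data | r = 8) = (8/9)(1/8)(7/7)(6/6) = 1/9.
Weighting by the prior gives 1/5 · 0 = 0, 1/5 · 1/84 = 1/420, 1/5 · 5/42 = 1/42, 1/5 · 5/36 = 1/36, 1/5 · 1/9 = 1/45; with total 8/105.
So P(r = 8 | data) = (1/45) / (8/105) = 7/24.

0.2917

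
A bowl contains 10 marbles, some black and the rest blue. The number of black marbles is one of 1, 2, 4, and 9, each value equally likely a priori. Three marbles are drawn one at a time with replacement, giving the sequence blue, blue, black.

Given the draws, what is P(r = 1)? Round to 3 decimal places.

Compute the likelihood of the observed sequence for each case: P(data | r = 1) = (9/10)(9/10)(1/10) = 0.081; P(data | r = 2) = (8/10)(8/10)(2/10) = 0.128; P(data | r = 4) = (6/10)(6/10)(4/10) = 0.144; P(data | r = 9) = (1/10)(1/10)(9/10) = 0.009.
Weighting by the prior gives 1/4 · 0.081 = 0.02025, 1/4 · 0.128 = 0.032, 1/4 · 0.144 = 0.036, 1/4 · 0.009 = 0.00225; with total 0.0905.
By Bayes' rule, P(r = 1 | data) = (0.02025) / (0.0905) = 0.22376.

0.224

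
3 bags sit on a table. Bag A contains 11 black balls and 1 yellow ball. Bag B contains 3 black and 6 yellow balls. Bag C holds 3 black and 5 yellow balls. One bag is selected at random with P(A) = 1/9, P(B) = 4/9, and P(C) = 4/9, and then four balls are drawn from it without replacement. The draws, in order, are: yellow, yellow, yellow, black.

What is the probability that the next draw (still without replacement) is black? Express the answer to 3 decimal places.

For each hypothesis, P(data | H) works out to: P(data | bag A) = (1/12)(0/11) = 0; P(data | bag B) = (6/9)(5/8)(4/7)(3/6) = 5/42; P(data | bag C) = (5/8)(4/7)(3/6)(3/5) = 3/28.
The prior-weighted likelihoods are 1/9 · 0 = 0, 4/9 · 5/42 = 10/189, 4/9 · 3/28 = 1/21; with total 19/189.
The posterior is then P(bag A | data) = 0, P(bag B | data) = 10/19, P(bag C | data) = 9/19.
The predictive probability is P(black next | data) = (2/5)(10/19) + (1/2)(9/19) = 17/38.

0.447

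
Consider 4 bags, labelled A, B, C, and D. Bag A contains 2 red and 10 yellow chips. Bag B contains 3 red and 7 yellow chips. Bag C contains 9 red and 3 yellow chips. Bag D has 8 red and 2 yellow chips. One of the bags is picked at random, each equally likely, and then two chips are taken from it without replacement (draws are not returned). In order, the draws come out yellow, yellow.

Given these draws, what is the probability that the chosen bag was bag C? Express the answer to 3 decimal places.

0.037

The likelihood of the observed sequence under each hypothesis: P(data | bag A) = (10/12)(9/11) = 15/22; P(data | bag B) = (7/10)(6/9) = 7/15; P(data | bag C) = (3/12)(2/11) = 1/22; P(data | bag D) = (2/10)(1/9) = 1/45.
The prior-weighted likelihoods are 1/4 · 15/22 = 15/88, 1/4 · 7/15 = 7/60, 1/4 · 1/22 = 1/88, 1/4 · 1/45 = 1/180; these sum to 301/990.
So P(bag C | data) = (1/88) / (301/990) = 45/1204.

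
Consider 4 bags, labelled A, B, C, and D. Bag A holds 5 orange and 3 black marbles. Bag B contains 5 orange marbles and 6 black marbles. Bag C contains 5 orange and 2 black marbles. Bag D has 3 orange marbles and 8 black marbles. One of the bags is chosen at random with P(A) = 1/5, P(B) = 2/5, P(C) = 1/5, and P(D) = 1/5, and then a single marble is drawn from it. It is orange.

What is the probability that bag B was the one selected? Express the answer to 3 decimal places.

0.361

Compute the likelihood of this draw for each case: P(data | bag A) = (5/8) = 0.625; P(data | bag B) = (5/11) = 0.45455; P(data | bag C) = (5/7) = 0.71429; P(data | bag D) = (3/11) = 0.27273.
Weighting by the prior gives 1/5 · 0.625 = 0.125, 2/5 · 0.45455 = 0.18182, 1/5 · 0.71429 = 0.14286, 1/5 · 0.27273 = 0.054545; these sum to 0.50422.
By Bayes' rule, P(bag B | data) = (0.18182) / (0.50422) = 0.36059.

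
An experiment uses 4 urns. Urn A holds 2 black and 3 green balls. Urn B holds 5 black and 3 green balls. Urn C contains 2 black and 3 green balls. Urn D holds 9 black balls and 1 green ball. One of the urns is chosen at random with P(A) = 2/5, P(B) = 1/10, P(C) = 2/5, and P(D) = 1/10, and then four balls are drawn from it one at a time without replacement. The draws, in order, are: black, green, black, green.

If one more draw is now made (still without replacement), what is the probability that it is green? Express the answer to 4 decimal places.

0.9385

Compute the likelihood of the observed sequence for each case: P(data | urn A) = (2/5)(3/4)(1/3)(2/2) = 1/10; P(data | urn B) = (5/8)(3/7)(4/6)(2/5) = 1/14; P(data | urn C) = (2/5)(3/4)(1/3)(2/2) = 1/10; P(data | urn D) = (9/10)(1/9)(8/8)(0/7) = 0.
The prior-weighted likelihoods are 2/5 · 1/10 = 1/25, 1/10 · 1/14 = 1/140, 2/5 · 1/10 = 1/25, 1/10 · 0 = 0; summing to 61/700.
Dividing through by the total gives posterior P(urn A | data) = 28/61, P(urn B | data) = 5/61, P(urn C | data) = 28/61, P(urn D | data) = 0.
So P(green next | data) = Σ P(green next | H) P(H | data) = (1)(28/61) + (1/4)(5/61) + (1)(28/61) = 229/244.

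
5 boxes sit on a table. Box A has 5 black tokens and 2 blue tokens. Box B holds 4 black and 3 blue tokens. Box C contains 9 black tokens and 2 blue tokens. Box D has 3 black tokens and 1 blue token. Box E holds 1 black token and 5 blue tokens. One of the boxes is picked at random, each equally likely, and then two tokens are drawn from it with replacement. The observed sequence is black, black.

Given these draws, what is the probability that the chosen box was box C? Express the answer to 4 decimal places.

0.3193

The likelihood of the observed sequence under each hypothesis: P(data | box A) = (5/7)(5/7) = 0.5102; P(data | box B) = (4/7)(4/7) = 0.32653; P(data | box C) = (9/11)(9/11) = 0.66942; P(data | box D) = (3/4)(3/4) = 0.5625; P(data | box E) = (1/6)(1/6) = 0.027778.
The prior-weighted likelihoods are 1/5 · 0.5102 = 0.10204, 1/5 · 0.32653 = 0.065306, 1/5 · 0.66942 = 0.13388, 1/5 · 0.5625 = 0.1125, 1/5 · 0.027778 = 0.0055556; with total 0.41929.
By Bayes' rule, P(box C | data) = (0.13388) / (0.41929) = 0.31931.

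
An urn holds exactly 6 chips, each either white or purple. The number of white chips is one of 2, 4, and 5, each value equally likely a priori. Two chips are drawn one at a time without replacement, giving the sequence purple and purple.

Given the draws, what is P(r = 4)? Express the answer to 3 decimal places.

0.143

The likelihood of the observed sequence under each hypothesis: P(data | r = 2) = (4/6)(3/5) = 2/5; P(data | r = 4) = (2/6)(1/5) = 1/15; P(data | r = 5) = (1/6)(0/5) = 0.
Weighting by the prior gives 1/3 · 2/5 = 2/15, 1/3 · 1/15 = 1/45, 1/3 · 0 = 0; with total 7/45.
So P(r = 4 | data) = (1/45) / (7/45) = 1/7.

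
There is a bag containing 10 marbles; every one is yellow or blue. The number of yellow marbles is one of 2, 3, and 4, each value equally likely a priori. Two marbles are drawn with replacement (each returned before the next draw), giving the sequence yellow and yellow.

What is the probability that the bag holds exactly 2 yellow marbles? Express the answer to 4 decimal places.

0.1379

Under each hypothesis, the probability of the observed sequence is: P(data | r = 2) = (2/10)(2/10) = 1/25; P(data | r = 3) = (3/10)(3/10) = 9/100; P(data | r = 4) = (4/10)(4/10) = 4/25.
Weighting by the prior gives 1/3 · 1/25 = 1/75, 1/3 · 9/100 = 3/100, 1/3 · 4/25 = 4/75; these sum to 29/300.
So P(r = 2 | data) = (1/75) / (29/300) = 4/29.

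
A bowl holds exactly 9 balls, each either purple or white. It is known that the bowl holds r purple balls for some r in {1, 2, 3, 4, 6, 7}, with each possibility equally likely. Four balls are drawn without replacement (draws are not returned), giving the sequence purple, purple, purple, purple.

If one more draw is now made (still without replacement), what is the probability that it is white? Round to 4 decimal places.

0.4706

For each hypothesis, P(data | H) works out to: P(data | r = 1) = (1/9)(0/8) = 0; P(data | r = 2) = (2/9)(1/8)(0/7) = 0; P(data | r = 3) = (3/9)(2/8)(1/7)(0/6) = 0; P(data | r = 4) = (4/9)(3/8)(2/7)(1/6) = 1/126; P(data | r = 6) = (6/9)(5/8)(4/7)(3/6) = 5/42; P(data | r = 7) = (7/9)(6/8)(5/7)(4/6) = 5/18.
Multiplying each by its prior: 1/6 · 0 = 0, 1/6 · 0 = 0, 1/6 · 0 = 0, 1/6 · 1/126 = 1/756, 1/6 · 5/42 = 5/252, 1/6 · 5/18 = 5/108; summing to 17/252.
Normalising, the posterior is P(r = 1 | data) = 0, P(r = 2 | data) = 0, P(r = 3 | data) = 0, P(r = 4 | data) = 1/51, P(r = 6 | data) = 5/17, P(r = 7 | data) = 35/51.
So P(white next | data) = Σ P(white next | H) P(H | data) = (1)(1/51) + (3/5)(5/17) + (2/5)(35/51) = 8/17.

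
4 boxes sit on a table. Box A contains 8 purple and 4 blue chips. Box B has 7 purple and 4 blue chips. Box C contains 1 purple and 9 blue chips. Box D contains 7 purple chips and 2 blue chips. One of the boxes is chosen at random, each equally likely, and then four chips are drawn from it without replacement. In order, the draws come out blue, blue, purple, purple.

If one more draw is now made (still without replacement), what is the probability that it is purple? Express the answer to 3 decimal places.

The likelihood of the observed sequence under each hypothesis: P(data | box A) = (4/12)(3/11)(8/10)(7/9) = 0.056566; P(data | box B) = (4/11)(3/10)(7/9)(6/8) = 0.063636; P(data | box C) = (9/10)(8/9)(1/8)(0/7) = 0; P(data | box D) = (2/9)(1/8)(7/7)(6/6) = 0.027778.
Multiplying each by its prior: 1/4 · 0.056566 = 0.014141, 1/4 · 0.063636 = 0.015909, 1/4 · 0 = 0, 1/4 · 0.027778 = 0.0069444; with total 0.036995.
Dividing through by the total gives posterior P(box A | data) = 0.38225, P(box B | data) = 0.43003, P(box C | data) = 0, P(box D | data) = 0.18771.
So P(purple next | data) = Σ P(purple next | H) P(H | data) = (3/4)(0.38225) + (5/7)(0.43003) + (1)(0.18771) = 0.78157.

0.782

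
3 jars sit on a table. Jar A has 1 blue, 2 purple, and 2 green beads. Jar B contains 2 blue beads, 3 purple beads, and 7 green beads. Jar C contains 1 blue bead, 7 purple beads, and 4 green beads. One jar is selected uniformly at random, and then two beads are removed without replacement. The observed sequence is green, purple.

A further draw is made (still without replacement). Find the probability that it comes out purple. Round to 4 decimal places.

0.3952

The likelihood of the observed sequence under each hypothesis: P(data | jar A) = (2/5)(2/4) = 0.2; P(data | jar B) = (7/12)(3/11) = 0.15909; P(data | jar C) = (4/12)(7/11) = 0.21212.
Weighting by the prior gives 1/3 · 0.2 = 0.066667, 1/3 · 0.15909 = 0.05303, 1/3 · 0.21212 = 0.070707; summing to 0.1904.
Dividing through by the total gives posterior P(jar A | data) = 0.35013, P(jar B | data) = 0.27851, P(jar C | data) = 0.37135.
Averaging over the posterior, P(purple next | data) = (1/3)(0.35013) + (1/5)(0.27851) + (3/5)(0.37135) = 0.39523.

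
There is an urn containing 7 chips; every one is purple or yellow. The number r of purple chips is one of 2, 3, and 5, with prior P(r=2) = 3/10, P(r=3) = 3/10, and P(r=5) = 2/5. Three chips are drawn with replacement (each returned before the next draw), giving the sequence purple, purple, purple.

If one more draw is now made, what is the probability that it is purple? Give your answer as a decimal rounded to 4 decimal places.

0.6590

Compute the likelihood of the observed sequence for each case: P(data | r = 2) = (2/7)(2/7)(2/7) = 0.023324; P(data | r = 3) = (3/7)(3/7)(3/7) = 0.078717; P(data | r = 5) = (5/7)(5/7)(5/7) = 0.36443.
The prior-weighted likelihoods are 3/10 · 0.023324 = 0.0069971, 3/10 · 0.078717 = 0.023615, 2/5 · 0.36443 = 0.14577; these sum to 0.17638.
Dividing through by the total gives posterior P(r = 2 | data) = 0.039669, P(r = 3 | data) = 0.13388, P(r = 5 | data) = 0.82645.
Averaging over the posterior, P(purple next | data) = (2/7)(0.039669) + (3/7)(0.13388) + (5/7)(0.82645) = 0.65903.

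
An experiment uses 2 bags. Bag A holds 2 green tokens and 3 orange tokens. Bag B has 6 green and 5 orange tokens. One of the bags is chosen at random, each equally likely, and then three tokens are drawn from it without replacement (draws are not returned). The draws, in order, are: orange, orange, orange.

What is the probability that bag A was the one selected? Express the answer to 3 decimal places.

0.623

Compute the likelihood of the observed sequence for each case: P(data | bag A) = (3/5)(2/4)(1/3) = 1/10; P(data | bag B) = (5/11)(4/10)(3/9) = 2/33.
Multiplying each by its prior: 1/2 · 1/10 = 1/20, 1/2 · 2/33 = 1/33; summing to 53/660.
Therefore the posterior P(bag A | data) = (1/20) / (53/660) = 33/53.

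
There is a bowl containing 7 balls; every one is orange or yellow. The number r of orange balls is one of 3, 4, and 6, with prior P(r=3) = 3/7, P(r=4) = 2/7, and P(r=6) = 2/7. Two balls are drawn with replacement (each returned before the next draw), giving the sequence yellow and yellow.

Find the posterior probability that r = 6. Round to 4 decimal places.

0.0294

Under each hypothesis, the probability of the observed sequence is: P(data | r = 3) = (4/7)(4/7) = 16/49; P(data | r = 4) = (3/7)(3/7) = 9/49; P(data | r = 6) = (1/7)(1/7) = 1/49.
Multiplying each by its prior: 3/7 · 16/49 = 48/343, 2/7 · 9/49 = 18/343, 2/7 · 1/49 = 2/343; with total 68/343.
Therefore the posterior P(r = 6 | data) = (2/343) / (68/343) = 1/34.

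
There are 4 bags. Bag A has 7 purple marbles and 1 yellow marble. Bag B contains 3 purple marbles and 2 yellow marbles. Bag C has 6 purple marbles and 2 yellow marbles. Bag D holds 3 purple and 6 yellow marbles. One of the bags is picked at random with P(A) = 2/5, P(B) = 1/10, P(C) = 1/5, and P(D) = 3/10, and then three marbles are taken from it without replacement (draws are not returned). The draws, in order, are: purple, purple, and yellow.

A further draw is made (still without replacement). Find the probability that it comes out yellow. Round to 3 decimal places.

0.275

Compute the likelihood of the observed sequence for each case: P(data | bag A) = (7/8)(6/7)(1/6) = 1/8; P(data | bag B) = (3/5)(2/4)(2/3) = 1/5; P(data | bag C) = (6/8)(5/7)(2/6) = 5/28; P(data | bag D) = (3/9)(2/8)(6/7) = 1/14.
Weighting by the prior gives 2/5 · 1/8 = 1/20, 1/10 · 1/5 = 1/50, 1/5 · 5/28 = 1/28, 3/10 · 1/14 = 3/140; summing to 89/700.
The posterior is then P(bag A | data) = 35/89, P(bag B | data) = 14/89, P(bag C | data) = 25/89, P(bag D | data) = 15/89.
So P(yellow next | data) = Σ P(yellow next | H) P(H | data) = (0)(35/89) + (1/2)(14/89) + (1/5)(25/89) + (5/6)(15/89) = 49/178.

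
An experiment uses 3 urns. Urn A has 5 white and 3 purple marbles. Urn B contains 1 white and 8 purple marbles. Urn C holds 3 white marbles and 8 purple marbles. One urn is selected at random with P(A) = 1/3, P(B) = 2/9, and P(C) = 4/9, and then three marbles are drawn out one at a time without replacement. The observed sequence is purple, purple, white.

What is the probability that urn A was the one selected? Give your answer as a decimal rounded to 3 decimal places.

Under each hypothesis, the probability of the observed sequence is: P(data | urn A) = (3/8)(2/7)(5/6) = 0.089286; P(data | urn B) = (8/9)(7/8)(1/7) = 0.11111; P(data | urn C) = (8/11)(7/10)(3/9) = 0.1697.
Multiplying each by its prior: 1/3 · 0.089286 = 0.029762, 2/9 · 0.11111 = 0.024691, 4/9 · 0.1697 = 0.075421; these sum to 0.12987.
Hence P(urn A | data) = (0.029762) / (0.12987) = 0.22916.

0.229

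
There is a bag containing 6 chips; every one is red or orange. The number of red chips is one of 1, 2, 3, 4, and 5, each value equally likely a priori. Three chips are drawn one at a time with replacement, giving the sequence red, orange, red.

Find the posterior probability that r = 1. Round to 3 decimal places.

0.048

Compute the likelihood of the observed sequence for each case: P(data | r = 1) = (1/6)(5/6)(1/6) = 5/216; P(data | r = 2) = (2/6)(4/6)(2/6) = 2/27; P(data | r = 3) = (3/6)(3/6)(3/6) = 1/8; P(data | r = 4) = (4/6)(2/6)(4/6) = 4/27; P(data | r = 5) = (5/6)(1/6)(5/6) = 25/216.
The prior-weighted likelihoods are 1/5 · 5/216 = 1/216, 1/5 · 2/27 = 2/135, 1/5 · 1/8 = 1/40, 1/5 · 4/27 = 4/135, 1/5 · 25/216 = 5/216; with total 7/72.
By Bayes' rule, P(r = 1 | data) = (1/216) / (7/72) = 1/21.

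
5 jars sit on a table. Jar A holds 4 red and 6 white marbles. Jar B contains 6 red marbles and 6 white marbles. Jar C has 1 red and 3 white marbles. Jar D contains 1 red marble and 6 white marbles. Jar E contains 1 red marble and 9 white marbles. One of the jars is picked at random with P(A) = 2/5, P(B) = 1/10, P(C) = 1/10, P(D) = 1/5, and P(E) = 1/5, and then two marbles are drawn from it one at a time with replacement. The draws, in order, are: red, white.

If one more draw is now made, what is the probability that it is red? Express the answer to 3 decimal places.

0.334

The likelihood of the observed sequence under each hypothesis: P(data | jar A) = (4/10)(6/10) = 0.24; P(data | jar B) = (6/12)(6/12) = 0.25; P(data | jar C) = (1/4)(3/4) = 0.1875; P(data | jar D) = (1/7)(6/7) = 0.12245; P(data | jar E) = (1/10)(9/10) = 0.09.
The prior-weighted likelihoods are 2/5 · 0.24 = 0.096, 1/10 · 0.25 = 0.025, 1/10 · 0.1875 = 0.01875, 1/5 · 0.12245 = 0.02449, 1/5 · 0.09 = 0.018; with total 0.18224.
The posterior is then P(jar A | data) = 0.52678, P(jar B | data) = 0.13718, P(jar C | data) = 0.10289, P(jar D | data) = 0.13438, P(jar E | data) = 0.098771.
So P(red next | data) = Σ P(red next | H) P(H | data) = (2/5)(0.52678) + (1/2)(0.13718) + (1/4)(0.10289) + (1/7)(0.13438) + (1/10)(0.098771) = 0.3341.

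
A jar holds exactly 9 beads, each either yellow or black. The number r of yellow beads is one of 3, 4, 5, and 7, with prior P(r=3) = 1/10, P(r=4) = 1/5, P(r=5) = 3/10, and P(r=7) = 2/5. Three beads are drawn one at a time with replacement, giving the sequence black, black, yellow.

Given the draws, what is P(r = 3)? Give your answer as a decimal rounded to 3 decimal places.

0.164

Under each hypothesis, the probability of the observed sequence is: P(data | r = 3) = (6/9)(6/9)(3/9) = 0.14815; P(data | r = 4) = (5/9)(5/9)(4/9) = 0.13717; P(data | r = 5) = (4/9)(4/9)(5/9) = 0.10974; P(data | r = 7) = (2/9)(2/9)(7/9) = 0.038409.
The prior-weighted likelihoods are 1/10 · 0.14815 = 0.014815, 1/5 · 0.13717 = 0.027435, 3/10 · 0.10974 = 0.032922, 2/5 · 0.038409 = 0.015364; these sum to 0.090535.
By Bayes' rule, P(r = 3 | data) = (0.014815) / (0.090535) = 0.16364.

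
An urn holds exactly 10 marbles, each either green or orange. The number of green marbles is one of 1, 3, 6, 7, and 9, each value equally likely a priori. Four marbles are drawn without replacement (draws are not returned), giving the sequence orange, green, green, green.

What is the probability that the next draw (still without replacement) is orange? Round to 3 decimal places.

0.297

For each hypothesis, P(data | H) works out to: P(data | r = 1) = (9/10)(1/9)(0/8) = 0; P(data | r = 3) = (7/10)(3/9)(2/8)(1/7) = 1/120; P(data | r = 6) = (4/10)(6/9)(5/8)(4/7) = 2/21; P(data | r = 7) = (3/10)(7/9)(6/8)(5/7) = 1/8; P(data | r = 9) = (1/10)(9/9)(8/8)(7/7) = 1/10.
Weighting by the prior gives 1/5 · 0 = 0, 1/5 · 1/120 = 1/600, 1/5 · 2/21 = 2/105, 1/5 · 1/8 = 1/40, 1/5 · 1/10 = 1/50; summing to 23/350.
Dividing through by the total gives posterior P(r = 1 | data) = 0, P(r = 3 | data) = 7/276, P(r = 6 | data) = 20/69, P(r = 7 | data) = 35/92, P(r = 9 | data) = 7/23.
The predictive probability is P(orange next | data) = (1)(7/276) + (1/2)(20/69) + (1/3)(35/92) + (0)(7/23) = 41/138.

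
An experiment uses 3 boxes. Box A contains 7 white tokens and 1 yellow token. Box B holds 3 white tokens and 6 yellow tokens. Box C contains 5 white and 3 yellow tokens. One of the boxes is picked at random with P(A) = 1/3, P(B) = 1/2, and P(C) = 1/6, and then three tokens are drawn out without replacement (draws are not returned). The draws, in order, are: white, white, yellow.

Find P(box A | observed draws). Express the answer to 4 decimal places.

0.3889

Compute the likelihood of the observed sequence for each case: P(data | box A) = (7/8)(6/7)(1/6) = 1/8; P(data | box B) = (3/9)(2/8)(6/7) = 1/14; P(data | box C) = (5/8)(4/7)(3/6) = 5/28.
Weighting by the prior gives 1/3 · 1/8 = 1/24, 1/2 · 1/14 = 1/28, 1/6 · 5/28 = 5/168; these sum to 3/28.
So P(box A | data) = (1/24) / (3/28) = 7/18.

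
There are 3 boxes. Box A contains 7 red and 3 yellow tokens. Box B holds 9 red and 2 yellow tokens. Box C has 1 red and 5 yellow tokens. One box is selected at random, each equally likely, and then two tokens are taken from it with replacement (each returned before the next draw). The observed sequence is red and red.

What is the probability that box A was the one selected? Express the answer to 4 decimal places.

For each hypothesis, P(data | H) works out to: P(data | box A) = (7/10)(7/10) = 0.49; P(data | box B) = (9/11)(9/11) = 0.66942; P(data | box C) = (1/6)(1/6) = 0.027778.
Weighting by the prior gives 1/3 · 0.49 = 0.16333, 1/3 · 0.66942 = 0.22314, 1/3 · 0.027778 = 0.0092593; these sum to 0.39573.
Therefore the posterior P(box A | data) = (0.16333) / (0.39573) = 0.41274.

0.4127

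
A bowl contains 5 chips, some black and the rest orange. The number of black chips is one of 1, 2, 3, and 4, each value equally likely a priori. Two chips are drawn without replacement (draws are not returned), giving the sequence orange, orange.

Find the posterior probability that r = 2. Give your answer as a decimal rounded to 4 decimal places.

Compute the likelihood of the observed sequence for each case: P(data | r = 1) = (4/5)(3/4) = 3/5; P(data | r = 2) = (3/5)(2/4) = 3/10; P(data | r = 3) = (2/5)(1/4) = 1/10; P(data | r = 4) = (1/5)(0/4) = 0.
Weighting by the prior gives 1/4 · 3/5 = 3/20, 1/4 · 3/10 = 3/40, 1/4 · 1/10 = 1/40, 1/4 · 0 = 0; these sum to 1/4.
Therefore the posterior P(r = 2 | data) = (3/40) / (1/4) = 3/10.

0.3000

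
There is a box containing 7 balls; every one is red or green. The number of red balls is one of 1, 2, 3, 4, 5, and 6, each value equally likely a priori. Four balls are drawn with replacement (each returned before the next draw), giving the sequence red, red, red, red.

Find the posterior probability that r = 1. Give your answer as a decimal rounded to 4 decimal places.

0.0004

For each hypothesis, P(data | H) works out to: P(data | r = 1) = (1/7)(1/7)(1/7)(1/7) = 0.00041649; P(data | r = 2) = (2/7)(2/7)(2/7)(2/7) = 0.0066639; P(data | r = 3) = (3/7)(3/7)(3/7)(3/7) = 0.033736; P(data | r = 4) = (4/7)(4/7)(4/7)(4/7) = 0.10662; P(data | r = 5) = (5/7)(5/7)(5/7)(5/7) = 0.26031; P(data | r = 6) = (6/7)(6/7)(6/7)(6/7) = 0.53978.
The prior-weighted likelihoods are 1/6 · 0.00041649 = 6.9416e-05, 1/6 · 0.0066639 = 0.0011106, 1/6 · 0.033736 = 0.0056227, 1/6 · 0.10662 = 0.01777, 1/6 · 0.26031 = 0.043385, 1/6 · 0.53978 = 0.089963; summing to 0.15792.
So P(r = 1 | data) = (6.9416e-05) / (0.15792) = 0.00043956.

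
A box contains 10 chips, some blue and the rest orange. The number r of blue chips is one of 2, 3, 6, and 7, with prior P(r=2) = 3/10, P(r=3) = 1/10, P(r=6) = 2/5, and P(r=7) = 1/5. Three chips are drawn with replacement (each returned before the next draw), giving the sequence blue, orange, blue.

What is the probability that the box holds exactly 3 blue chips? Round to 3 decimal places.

Under each hypothesis, the probability of the observed sequence is: P(data | r = 2) = (2/10)(8/10)(2/10) = 0.032; P(data | r = 3) = (3/10)(7/10)(3/10) = 0.063; P(data | r = 6) = (6/10)(4/10)(6/10) = 0.144; P(data | r = 7) = (7/10)(3/10)(7/10) = 0.147.
Multiplying each by its prior: 3/10 · 0.032 = 0.0096, 1/10 · 0.063 = 0.0063, 2/5 · 0.144 = 0.0576, 1/5 · 0.147 = 0.0294; with total 0.1029.
Hence P(r = 3 | data) = (0.0063) / (0.1029) = 0.061224.

0.061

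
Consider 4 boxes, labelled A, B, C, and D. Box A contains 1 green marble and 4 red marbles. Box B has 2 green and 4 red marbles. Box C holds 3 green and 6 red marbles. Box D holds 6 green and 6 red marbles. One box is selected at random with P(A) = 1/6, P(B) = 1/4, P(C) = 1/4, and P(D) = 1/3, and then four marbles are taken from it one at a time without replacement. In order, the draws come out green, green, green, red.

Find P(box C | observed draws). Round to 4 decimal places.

0.1284

Under each hypothesis, the probability of the observed sequence is: P(data | box A) = (1/5)(0/4) = 0; P(data | box B) = (2/6)(1/5)(0/4) = 0; P(data | box C) = (3/9)(2/8)(1/7)(6/6) = 0.011905; P(data | box D) = (6/12)(5/11)(4/10)(6/9) = 0.060606.
The prior-weighted likelihoods are 1/6 · 0 = 0, 1/4 · 0 = 0, 1/4 · 0.011905 = 0.0029762, 1/3 · 0.060606 = 0.020202; these sum to 0.023178.
So P(box C | data) = (0.0029762) / (0.023178) = 0.1284.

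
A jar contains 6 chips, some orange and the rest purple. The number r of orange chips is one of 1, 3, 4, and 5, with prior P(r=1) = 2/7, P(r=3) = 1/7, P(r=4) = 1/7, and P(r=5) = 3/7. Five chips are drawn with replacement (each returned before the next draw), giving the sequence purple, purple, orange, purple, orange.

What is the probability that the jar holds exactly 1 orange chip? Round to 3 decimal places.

For each hypothesis, P(data | H) works out to: P(data | r = 1) = (5/6)(5/6)(1/6)(5/6)(1/6) = 0.016075; P(data | r = 3) = (3/6)(3/6)(3/6)(3/6)(3/6) = 0.03125; P(data | r = 4) = (2/6)(2/6)(4/6)(2/6)(4/6) = 0.016461; P(data | r = 5) = (1/6)(1/6)(5/6)(1/6)(5/6) = 0.003215.
Weighting by the prior gives 2/7 · 0.016075 = 0.0045929, 1/7 · 0.03125 = 0.0044643, 1/7 · 0.016461 = 0.0023516, 3/7 · 0.003215 = 0.0013779; these sum to 0.012787.
So P(r = 1 | data) = (0.0045929) / (0.012787) = 0.3592.

0.359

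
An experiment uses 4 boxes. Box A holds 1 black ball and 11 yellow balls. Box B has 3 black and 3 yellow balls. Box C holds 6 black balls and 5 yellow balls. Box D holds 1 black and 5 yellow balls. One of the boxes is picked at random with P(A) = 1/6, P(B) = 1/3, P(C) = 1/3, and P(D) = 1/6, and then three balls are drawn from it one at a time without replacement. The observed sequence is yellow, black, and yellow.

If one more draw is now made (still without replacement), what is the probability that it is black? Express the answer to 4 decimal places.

The likelihood of the observed sequence under each hypothesis: P(data | box A) = (11/12)(1/11)(10/10) = 0.083333; P(data | box B) = (3/6)(3/5)(2/4) = 0.15; P(data | box C) = (5/11)(6/10)(4/9) = 0.12121; P(data | box D) = (5/6)(1/5)(4/4) = 0.16667.
The prior-weighted likelihoods are 1/6 · 0.083333 = 0.013889, 1/3 · 0.15 = 0.05, 1/3 · 0.12121 = 0.040404, 1/6 · 0.16667 = 0.027778; summing to 0.13207.
Normalising, the posterior is P(box A | data) = 0.10516, P(box B | data) = 0.37859, P(box C | data) = 0.30593, P(box D | data) = 0.21033.
Averaging over the posterior, P(black next | data) = (0)(0.10516) + (2/3)(0.37859) + (5/8)(0.30593) + (0)(0.21033) = 0.44359.

0.4436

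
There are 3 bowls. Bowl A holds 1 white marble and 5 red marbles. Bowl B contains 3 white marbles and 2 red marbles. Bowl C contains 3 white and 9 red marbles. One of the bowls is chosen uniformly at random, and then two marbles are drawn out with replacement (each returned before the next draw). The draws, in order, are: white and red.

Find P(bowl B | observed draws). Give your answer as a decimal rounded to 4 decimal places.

0.4237

For each hypothesis, P(data | H) works out to: P(data | bowl A) = (1/6)(5/6) = 0.13889; P(data | bowl B) = (3/5)(2/5) = 0.24; P(data | bowl C) = (3/12)(9/12) = 0.1875.
Multiplying each by its prior: 1/3 · 0.13889 = 0.046296, 1/3 · 0.24 = 0.08, 1/3 · 0.1875 = 0.0625; summing to 0.1888.
Therefore the posterior P(bowl B | data) = (0.08) / (0.1888) = 0.42374.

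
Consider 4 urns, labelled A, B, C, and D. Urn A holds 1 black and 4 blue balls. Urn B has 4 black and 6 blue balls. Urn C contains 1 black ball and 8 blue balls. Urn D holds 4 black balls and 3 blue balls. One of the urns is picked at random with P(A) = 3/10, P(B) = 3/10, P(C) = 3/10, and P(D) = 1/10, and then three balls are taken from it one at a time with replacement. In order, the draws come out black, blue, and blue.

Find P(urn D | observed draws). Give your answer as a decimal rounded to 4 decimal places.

0.0886

For each hypothesis, P(data | H) works out to: P(data | urn A) = (1/5)(4/5)(4/5) = 0.128; P(data | urn B) = (4/10)(6/10)(6/10) = 0.144; P(data | urn C) = (1/9)(8/9)(8/9) = 0.087791; P(data | urn D) = (4/7)(3/7)(3/7) = 0.10496.
The prior-weighted likelihoods are 3/10 · 0.128 = 0.0384, 3/10 · 0.144 = 0.0432, 3/10 · 0.087791 = 0.026337, 1/10 · 0.10496 = 0.010496; these sum to 0.11843.
So P(urn D | data) = (0.010496) / (0.11843) = 0.088621.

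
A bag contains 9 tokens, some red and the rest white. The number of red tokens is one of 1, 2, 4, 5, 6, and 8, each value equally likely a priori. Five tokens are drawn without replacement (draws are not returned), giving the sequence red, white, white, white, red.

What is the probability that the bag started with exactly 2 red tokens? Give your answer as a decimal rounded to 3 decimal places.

The likelihood of the observed sequence under each hypothesis: P(data | r = 1) = (1/9)(8/8)(7/7)(6/6)(0/5) = 0; P(data | r = 2) = (2/9)(7/8)(6/7)(5/6)(1/5) = 1/36; P(data | r = 4) = (4/9)(5/8)(4/7)(3/6)(3/5) = 1/21; P(data | r = 5) = (5/9)(4/8)(3/7)(2/6)(4/5) = 2/63; P(data | r = 6) = (6/9)(3/8)(2/7)(1/6)(5/5) = 1/84; P(data | r = 8) = (8/9)(1/8)(0/7) = 0.
Weighting by the prior gives 1/6 · 0 = 0, 1/6 · 1/36 = 1/216, 1/6 · 1/21 = 1/126, 1/6 · 2/63 = 1/189, 1/6 · 1/84 = 1/504, 1/6 · 0 = 0; these sum to 5/252.
Therefore the posterior P(r = 2 | data) = (1/216) / (5/252) = 7/30.

0.233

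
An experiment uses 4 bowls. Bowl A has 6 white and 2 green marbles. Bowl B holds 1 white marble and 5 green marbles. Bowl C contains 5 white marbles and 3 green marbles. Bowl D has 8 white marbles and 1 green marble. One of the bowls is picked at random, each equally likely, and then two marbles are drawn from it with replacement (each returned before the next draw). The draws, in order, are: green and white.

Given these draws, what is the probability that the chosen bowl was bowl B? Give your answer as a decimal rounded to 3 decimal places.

The likelihood of the observed sequence under each hypothesis: P(data | bowl A) = (2/8)(6/8) = 0.1875; P(data | bowl B) = (5/6)(1/6) = 0.13889; P(data | bowl C) = (3/8)(5/8) = 0.23438; P(data | bowl D) = (1/9)(8/9) = 0.098765.
Weighting by the prior gives 1/4 · 0.1875 = 0.046875, 1/4 · 0.13889 = 0.034722, 1/4 · 0.23438 = 0.058594, 1/4 · 0.098765 = 0.024691; with total 0.16488.
By Bayes' rule, P(bowl B | data) = (0.034722) / (0.16488) = 0.21059.

0.211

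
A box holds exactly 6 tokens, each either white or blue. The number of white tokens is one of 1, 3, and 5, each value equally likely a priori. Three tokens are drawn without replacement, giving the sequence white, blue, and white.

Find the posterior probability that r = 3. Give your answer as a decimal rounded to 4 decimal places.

0.4737

For each hypothesis, P(data | H) works out to: P(data | r = 1) = (1/6)(5/5)(0/4) = 0; P(data | r = 3) = (3/6)(3/5)(2/4) = 3/20; P(data | r = 5) = (5/6)(1/5)(4/4) = 1/6.
Weighting by the prior gives 1/3 · 0 = 0, 1/3 · 3/20 = 1/20, 1/3 · 1/6 = 1/18; these sum to 19/180.
By Bayes' rule, P(r = 3 | data) = (1/20) / (19/180) = 9/19.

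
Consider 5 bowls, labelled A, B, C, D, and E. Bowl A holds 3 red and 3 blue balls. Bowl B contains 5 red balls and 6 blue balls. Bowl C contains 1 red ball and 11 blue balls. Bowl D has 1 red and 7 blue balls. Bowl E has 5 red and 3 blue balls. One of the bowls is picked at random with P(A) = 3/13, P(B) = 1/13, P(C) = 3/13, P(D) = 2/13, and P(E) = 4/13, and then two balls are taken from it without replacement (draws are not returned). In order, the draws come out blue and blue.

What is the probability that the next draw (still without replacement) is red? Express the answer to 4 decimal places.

The likelihood of the observed sequence under each hypothesis: P(data | bowl A) = (3/6)(2/5) = 1/5; P(data | bowl B) = (6/11)(5/10) = 3/11; P(data | bowl C) = (11/12)(10/11) = 5/6; P(data | bowl D) = (7/8)(6/7) = 3/4; P(data | bowl E) = (3/8)(2/7) = 3/28.
The prior-weighted likelihoods are 3/13 · 1/5 = 3/65, 1/13 · 3/11 = 3/143, 3/13 · 5/6 = 5/26, 2/13 · 3/4 = 3/26, 4/13 · 3/28 = 3/91; these sum to 157/385.
Normalising, the posterior is P(bowl A | data) = 0.11318, P(bowl B | data) = 0.051445, P(bowl C | data) = 0.47158, P(bowl D | data) = 0.28295, P(bowl E | data) = 0.080843.
Averaging over the posterior, P(red next | data) = (3/4)(0.11318) + (5/9)(0.051445) + (1/10)(0.47158) + (1/6)(0.28295) + (5/6)(0.080843) = 0.27515.

0.2752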